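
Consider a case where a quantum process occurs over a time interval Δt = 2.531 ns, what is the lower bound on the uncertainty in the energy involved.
130.030 neV

Using the energy-time uncertainty principle:
ΔEΔt ≥ ℏ/2

The minimum uncertainty in energy is:
ΔE_min = ℏ/(2Δt)
ΔE_min = (1.055e-34 J·s) / (2 × 2.531e-09 s)
ΔE_min = 2.083e-26 J = 130.030 neV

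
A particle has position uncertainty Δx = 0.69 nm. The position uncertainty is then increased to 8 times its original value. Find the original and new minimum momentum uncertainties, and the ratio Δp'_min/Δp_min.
Original Δp_min = 7.642 × 10^-26 kg·m/s; new Δp'_min = 9.552 × 10^-27 kg·m/s; ratio Δp'_min/Δp_min = 1/8.

From the uncertainty principle ΔxΔp ≥ ℏ/2, the minimum momentum uncertainty is Δp_min = ℏ/(2Δx).

Original (Δx = 0.69 nm = 6.900e-10 m):
Δp_min = (1.055e-34 J·s)/(2 × 6.900e-10 m) = 7.642e-26 kg·m/s

When Δx → 8Δx:
Δp'_min = ℏ/(2 × 8Δx) = (1/8) × ℏ/(2Δx) = (1/8) × Δp_min
Δp'_min = 1/8 × 7.642e-26 kg·m/s = 9.552e-27 kg·m/s

Since Δp_min ∝ 1/Δx, when Δx is increased to 8 times its original value, Δp_min decreases to 1/8 of its original value.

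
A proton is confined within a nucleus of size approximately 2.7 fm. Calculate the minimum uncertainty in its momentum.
1.953 × 10^-20 kg·m/s

Using the Heisenberg uncertainty principle:
ΔxΔp ≥ ℏ/2

With Δx ≈ L = 2.700e-15 m (the confinement size):
Δp_min = ℏ/(2Δx)
Δp_min = (1.055e-34 J·s) / (2 × 2.700e-15 m)
Δp_min = 1.953e-20 kg·m/s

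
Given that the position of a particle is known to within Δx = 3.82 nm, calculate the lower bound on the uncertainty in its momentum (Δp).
1.380 × 10^-26 kg·m/s

Using the Heisenberg uncertainty principle:
ΔxΔp ≥ ℏ/2

The minimum uncertainty in momentum is:
Δp_min = ℏ/(2Δx)
Δp_min = (1.055e-34 J·s) / (2 × 3.820e-09 m)
Δp_min = 1.380e-26 kg·m/s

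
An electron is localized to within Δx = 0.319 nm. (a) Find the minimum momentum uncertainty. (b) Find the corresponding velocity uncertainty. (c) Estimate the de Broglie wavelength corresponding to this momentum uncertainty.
(a) Δp_min = 1.653 × 10^-25 kg·m/s
(b) Δv_min = 181.454 km/s
(c) λ_dB = 4.009 nm

Step-by-step:

(a) From the uncertainty principle:
Δp_min = ℏ/(2Δx) = (1.055e-34 J·s)/(2 × 3.190e-10 m) = 1.653e-25 kg·m/s

(b) The velocity uncertainty:
Δv = Δp/m = (1.653e-25 kg·m/s)/(9.109e-31 kg) = 1.815e+05 m/s = 181.454 km/s

(c) The de Broglie wavelength for this momentum:
λ = h/p = (6.626e-34 J·s)/(1.653e-25 kg·m/s) = 4.009e-09 m = 4.009 nm

Note: The de Broglie wavelength is comparable to the localization size, as expected from wave-particle duality.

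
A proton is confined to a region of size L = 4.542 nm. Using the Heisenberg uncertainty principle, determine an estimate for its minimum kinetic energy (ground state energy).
251.455 neV

Using the uncertainty principle to estimate ground state energy:

1. The position uncertainty is approximately the confinement size:
   Δx ≈ L = 4.542e-09 m

2. From ΔxΔp ≥ ℏ/2, the minimum momentum uncertainty is:
   Δp ≈ ℏ/(2L) = 1.161e-26 kg·m/s

3. The kinetic energy is approximately:
   KE ≈ (Δp)²/(2m) = (1.161e-26)²/(2 × 1.673e-27 kg)
   KE ≈ 4.029e-26 J = 251.455 neV

This is an order-of-magnitude estimate of the ground state energy.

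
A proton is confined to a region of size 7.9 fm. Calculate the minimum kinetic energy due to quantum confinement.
83.119 keV

Using the uncertainty principle:

1. Position uncertainty: Δx ≈ 7.900e-15 m
2. Minimum momentum uncertainty: Δp = ℏ/(2Δx) = 6.675e-21 kg·m/s
3. Minimum kinetic energy:
   KE = (Δp)²/(2m) = (6.675e-21)²/(2 × 1.673e-27 kg)
   KE = 1.332e-14 J = 83.119 keV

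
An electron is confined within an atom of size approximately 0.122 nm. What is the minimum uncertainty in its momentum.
4.322 × 10^-25 kg·m/s

Using the Heisenberg uncertainty principle:
ΔxΔp ≥ ℏ/2

With Δx ≈ L = 1.220e-10 m (the confinement size):
Δp_min = ℏ/(2Δx)
Δp_min = (1.055e-34 J·s) / (2 × 1.220e-10 m)
Δp_min = 4.322e-25 kg·m/s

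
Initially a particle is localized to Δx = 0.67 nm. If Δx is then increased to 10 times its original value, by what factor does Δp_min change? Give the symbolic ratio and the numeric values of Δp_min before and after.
Original Δp_min = 7.870 × 10^-26 kg·m/s; new Δp'_min = 7.870 × 10^-27 kg·m/s; ratio Δp'_min/Δp_min = 1/10.

From the uncertainty principle ΔxΔp ≥ ℏ/2, the minimum momentum uncertainty is Δp_min = ℏ/(2Δx).

Original (Δx = 0.67 nm = 6.700e-10 m):
Δp_min = (1.055e-34 J·s)/(2 × 6.700e-10 m) = 7.870e-26 kg·m/s

When Δx → 10Δx:
Δp'_min = ℏ/(2 × 10Δx) = (1/10) × ℏ/(2Δx) = (1/10) × Δp_min
Δp'_min = 1/10 × 7.870e-26 kg·m/s = 7.870e-27 kg·m/s

Since Δp_min ∝ 1/Δx, when Δx is increased to 10 times its original value, Δp_min decreases to 1/10 of its original value.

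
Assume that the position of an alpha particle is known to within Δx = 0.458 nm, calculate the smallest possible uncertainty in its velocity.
17.326 m/s

Using the Heisenberg uncertainty principle and Δp = mΔv:
ΔxΔp ≥ ℏ/2
Δx(mΔv) ≥ ℏ/2

The minimum uncertainty in velocity is:
Δv_min = ℏ/(2mΔx)
Δv_min = (1.055e-34 J·s) / (2 × 6.645e-27 kg × 4.580e-10 m)
Δv_min = 1.733e+01 m/s = 17.326 m/s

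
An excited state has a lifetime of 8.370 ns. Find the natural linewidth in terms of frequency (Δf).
9.507 MHz

Using the energy-time uncertainty principle and E = hf:
ΔEΔt ≥ ℏ/2
hΔf·Δt ≥ ℏ/2

The minimum frequency uncertainty is:
Δf = ℏ/(2hτ) = 1/(4πτ)
Δf = 1/(4π × 8.370e-09 s)
Δf = 9.507e+06 Hz = 9.507 MHz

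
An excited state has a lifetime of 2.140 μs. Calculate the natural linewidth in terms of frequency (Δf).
37.186 kHz

Using the energy-time uncertainty principle and E = hf:
ΔEΔt ≥ ℏ/2
hΔf·Δt ≥ ℏ/2

The minimum frequency uncertainty is:
Δf = ℏ/(2hτ) = 1/(4πτ)
Δf = 1/(4π × 2.140e-06 s)
Δf = 3.719e+04 Hz = 37.186 kHz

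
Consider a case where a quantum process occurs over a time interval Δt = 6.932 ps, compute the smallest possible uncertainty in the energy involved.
47.476 μeV

Using the energy-time uncertainty principle:
ΔEΔt ≥ ℏ/2

The minimum uncertainty in energy is:
ΔE_min = ℏ/(2Δt)
ΔE_min = (1.055e-34 J·s) / (2 × 6.932e-12 s)
ΔE_min = 7.607e-24 J = 47.476 μeV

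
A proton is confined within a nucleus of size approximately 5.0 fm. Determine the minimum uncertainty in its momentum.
1.055 × 10^-20 kg·m/s

Using the Heisenberg uncertainty principle:
ΔxΔp ≥ ℏ/2

With Δx ≈ L = 5.000e-15 m (the confinement size):
Δp_min = ℏ/(2Δx)
Δp_min = (1.055e-34 J·s) / (2 × 5.000e-15 m)
Δp_min = 1.055e-20 kg·m/s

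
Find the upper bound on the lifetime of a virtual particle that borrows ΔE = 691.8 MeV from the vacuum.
4.757 × 10^-25 s

Using the energy-time uncertainty principle:
ΔEΔt ≥ ℏ/2

For a virtual particle borrowing energy ΔE, the maximum lifetime is:
Δt_max = ℏ/(2ΔE)

Converting energy:
ΔE = 691.8 MeV = 1.108e-10 J

Δt_max = (1.055e-34 J·s) / (2 × 1.108e-10 J)
Δt_max = 4.757e-25 s = 4.757 × 10^-25 s

Virtual particles with higher borrowed energy exist for shorter times.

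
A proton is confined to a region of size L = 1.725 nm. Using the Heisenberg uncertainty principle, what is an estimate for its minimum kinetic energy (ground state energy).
1.743 μeV

Using the uncertainty principle to estimate ground state energy:

1. The position uncertainty is approximately the confinement size:
   Δx ≈ L = 1.725e-09 m

2. From ΔxΔp ≥ ℏ/2, the minimum momentum uncertainty is:
   Δp ≈ ℏ/(2L) = 3.057e-26 kg·m/s

3. The kinetic energy is approximately:
   KE ≈ (Δp)²/(2m) = (3.057e-26)²/(2 × 1.673e-27 kg)
   KE ≈ 2.793e-25 J = 1.743 μeV

This is an order-of-magnitude estimate of the ground state energy.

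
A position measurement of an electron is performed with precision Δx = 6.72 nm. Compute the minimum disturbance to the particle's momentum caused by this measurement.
7.847 × 10^-27 kg·m/s

The uncertainty principle implies that measuring position disturbs momentum:
ΔxΔp ≥ ℏ/2

When we measure position with precision Δx, we necessarily introduce a momentum uncertainty:
Δp ≥ ℏ/(2Δx)
Δp_min = (1.055e-34 J·s) / (2 × 6.720e-09 m)
Δp_min = 7.847e-27 kg·m/s

The more precisely we measure position, the greater the momentum disturbance.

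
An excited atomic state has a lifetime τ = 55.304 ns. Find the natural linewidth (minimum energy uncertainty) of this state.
5.951 neV

Using the energy-time uncertainty principle:
ΔEΔt ≥ ℏ/2

The lifetime τ represents the time uncertainty Δt.
The natural linewidth (minimum energy uncertainty) is:

ΔE = ℏ/(2τ)
ΔE = (1.055e-34 J·s) / (2 × 5.530e-08 s)
ΔE = 9.534e-28 J = 5.951 neV

This natural linewidth limits the precision of spectroscopic measurements.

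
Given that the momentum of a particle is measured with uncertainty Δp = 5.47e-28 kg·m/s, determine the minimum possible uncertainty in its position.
96.396 nm

Using the Heisenberg uncertainty principle:
ΔxΔp ≥ ℏ/2

The minimum uncertainty in position is:
Δx_min = ℏ/(2Δp)
Δx_min = (1.055e-34 J·s) / (2 × 5.470e-28 kg·m/s)
Δx_min = 9.640e-08 m = 96.396 nm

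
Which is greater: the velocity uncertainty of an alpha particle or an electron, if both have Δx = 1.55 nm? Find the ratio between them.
The electron has the larger minimum velocity uncertainty, by a ratio of 7294.3.

For both particles, Δp_min = ℏ/(2Δx) = 3.402e-26 kg·m/s (same for both).

The velocity uncertainty is Δv = Δp/m:
- alpha particle: Δv = 3.402e-26 / 6.645e-27 = 5.120e+00 m/s = 5.120 m/s
- electron: Δv = 3.402e-26 / 9.109e-31 = 3.734e+04 m/s = 37.344 km/s

Ratio: 3.734e+04 / 5.120e+00 = 7294.3

The lighter particle has larger velocity uncertainty because Δv ∝ 1/m.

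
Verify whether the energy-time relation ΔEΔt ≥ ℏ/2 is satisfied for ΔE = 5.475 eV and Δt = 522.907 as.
Yes, it satisfies the uncertainty relation.

Calculate the product ΔEΔt:
ΔE = 5.475 eV = 8.772e-19 J
ΔEΔt = (8.772e-19 J) × (5.229e-16 s)
ΔEΔt = 4.587e-34 J·s

Compare to the minimum allowed value ℏ/2:
ℏ/2 = 5.273e-35 J·s

Since ΔEΔt = 4.587e-34 J·s ≥ 5.273e-35 J·s = ℏ/2,
this satisfies the uncertainty relation.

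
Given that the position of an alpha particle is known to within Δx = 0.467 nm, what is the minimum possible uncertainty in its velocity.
16.992 m/s

Using the Heisenberg uncertainty principle and Δp = mΔv:
ΔxΔp ≥ ℏ/2
Δx(mΔv) ≥ ℏ/2

The minimum uncertainty in velocity is:
Δv_min = ℏ/(2mΔx)
Δv_min = (1.055e-34 J·s) / (2 × 6.645e-27 kg × 4.670e-10 m)
Δv_min = 1.699e+01 m/s = 16.992 m/s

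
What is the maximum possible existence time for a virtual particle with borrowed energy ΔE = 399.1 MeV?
8.246 × 10^-25 s

Using the energy-time uncertainty principle:
ΔEΔt ≥ ℏ/2

For a virtual particle borrowing energy ΔE, the maximum lifetime is:
Δt_max = ℏ/(2ΔE)

Converting energy:
ΔE = 399.1 MeV = 6.394e-11 J

Δt_max = (1.055e-34 J·s) / (2 × 6.394e-11 J)
Δt_max = 8.246e-25 s = 8.246 × 10^-25 s

Virtual particles with higher borrowed energy exist for shorter times.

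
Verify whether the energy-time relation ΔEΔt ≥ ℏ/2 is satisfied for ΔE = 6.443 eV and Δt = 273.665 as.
Yes, it satisfies the uncertainty relation.

Calculate the product ΔEΔt:
ΔE = 6.443 eV = 1.032e-18 J
ΔEΔt = (1.032e-18 J) × (2.737e-16 s)
ΔEΔt = 2.825e-34 J·s

Compare to the minimum allowed value ℏ/2:
ℏ/2 = 5.273e-35 J·s

Since ΔEΔt = 2.825e-34 J·s ≥ 5.273e-35 J·s = ℏ/2,
this satisfies the uncertainty relation.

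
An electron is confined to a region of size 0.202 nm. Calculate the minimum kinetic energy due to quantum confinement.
233.432 meV

Using the uncertainty principle:

1. Position uncertainty: Δx ≈ 2.020e-10 m
2. Minimum momentum uncertainty: Δp = ℏ/(2Δx) = 2.610e-25 kg·m/s
3. Minimum kinetic energy:
   KE = (Δp)²/(2m) = (2.610e-25)²/(2 × 9.109e-31 kg)
   KE = 3.740e-20 J = 233.432 meV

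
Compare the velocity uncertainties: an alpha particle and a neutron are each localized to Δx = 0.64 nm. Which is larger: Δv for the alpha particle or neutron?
The neutron has the larger minimum velocity uncertainty, by a ratio of 4.0.

For both particles, Δp_min = ℏ/(2Δx) = 8.239e-26 kg·m/s (same for both).

The velocity uncertainty is Δv = Δp/m:
- alpha particle: Δv = 8.239e-26 / 6.645e-27 = 1.240e+01 m/s = 12.399 m/s
- neutron: Δv = 8.239e-26 / 1.675e-27 = 4.919e+01 m/s = 49.189 m/s

Ratio: 4.919e+01 / 1.240e+01 = 4.0

The lighter particle has larger velocity uncertainty because Δv ∝ 1/m.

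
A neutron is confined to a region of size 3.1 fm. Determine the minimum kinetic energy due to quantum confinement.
539.054 keV

Using the uncertainty principle:

1. Position uncertainty: Δx ≈ 3.100e-15 m
2. Minimum momentum uncertainty: Δp = ℏ/(2Δx) = 1.701e-20 kg·m/s
3. Minimum kinetic energy:
   KE = (Δp)²/(2m) = (1.701e-20)²/(2 × 1.675e-27 kg)
   KE = 8.637e-14 J = 539.054 keV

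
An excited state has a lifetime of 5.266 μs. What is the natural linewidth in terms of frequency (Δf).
15.112 kHz

Using the energy-time uncertainty principle and E = hf:
ΔEΔt ≥ ℏ/2
hΔf·Δt ≥ ℏ/2

The minimum frequency uncertainty is:
Δf = ℏ/(2hτ) = 1/(4πτ)
Δf = 1/(4π × 5.266e-06 s)
Δf = 1.511e+04 Hz = 15.112 kHz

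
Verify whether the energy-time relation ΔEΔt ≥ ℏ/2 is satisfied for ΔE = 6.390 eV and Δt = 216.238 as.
Yes, it satisfies the uncertainty relation.

Calculate the product ΔEΔt:
ΔE = 6.390 eV = 1.024e-18 J
ΔEΔt = (1.024e-18 J) × (2.162e-16 s)
ΔEΔt = 2.214e-34 J·s

Compare to the minimum allowed value ℏ/2:
ℏ/2 = 5.273e-35 J·s

Since ΔEΔt = 2.214e-34 J·s ≥ 5.273e-35 J·s = ℏ/2,
this satisfies the uncertainty relation.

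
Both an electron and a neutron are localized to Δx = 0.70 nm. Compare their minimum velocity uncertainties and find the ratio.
The electron has the larger minimum velocity uncertainty, by a ratio of 1838.7.

For both particles, Δp_min = ℏ/(2Δx) = 7.533e-26 kg·m/s (same for both).

The velocity uncertainty is Δv = Δp/m:
- electron: Δv = 7.533e-26 / 9.109e-31 = 8.269e+04 m/s = 82.691 km/s
- neutron: Δv = 7.533e-26 / 1.675e-27 = 4.497e+01 m/s = 44.973 m/s

Ratio: 8.269e+04 / 4.497e+01 = 1838.7

The lighter particle has larger velocity uncertainty because Δv ∝ 1/m.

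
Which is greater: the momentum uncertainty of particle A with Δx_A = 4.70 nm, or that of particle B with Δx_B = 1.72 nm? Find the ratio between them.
Particle B has the larger minimum momentum uncertainty, by a factor of 2.73.

For each particle, the minimum momentum uncertainty is Δp_min = ℏ/(2Δx):

Particle A: Δp_A = ℏ/(2×4.700e-09 m) = 1.122e-26 kg·m/s
Particle B: Δp_B = ℏ/(2×1.720e-09 m) = 3.066e-26 kg·m/s

Ratio: Δp_B/Δp_A = 2.73

Since Δp_min ∝ 1/Δx, the particle with smaller position uncertainty (B) has larger momentum uncertainty.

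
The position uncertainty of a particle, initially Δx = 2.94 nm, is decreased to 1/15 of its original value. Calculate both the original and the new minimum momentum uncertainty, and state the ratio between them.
Original Δp_min = 1.793 × 10^-26 kg·m/s; new Δp'_min = 2.690 × 10^-25 kg·m/s; ratio Δp'_min/Δp_min = 15.

From the uncertainty principle ΔxΔp ≥ ℏ/2, the minimum momentum uncertainty is Δp_min = ℏ/(2Δx).

Original (Δx = 2.94 nm = 2.940e-09 m):
Δp_min = (1.055e-34 J·s)/(2 × 2.940e-09 m) = 1.793e-26 kg·m/s

When Δx → (1/15)Δx:
Δp'_min = ℏ/(2 × (1/15)Δx) = 15 × ℏ/(2Δx) = 15 × Δp_min
Δp'_min = 15 × 1.793e-26 kg·m/s = 2.690e-25 kg·m/s

Since Δp_min ∝ 1/Δx, when Δx is decreased to 1/15 of its original value, Δp_min increases to 15 times its original value.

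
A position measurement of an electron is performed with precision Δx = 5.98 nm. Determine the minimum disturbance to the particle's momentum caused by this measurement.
8.817 × 10^-27 kg·m/s

The uncertainty principle implies that measuring position disturbs momentum:
ΔxΔp ≥ ℏ/2

When we measure position with precision Δx, we necessarily introduce a momentum uncertainty:
Δp ≥ ℏ/(2Δx)
Δp_min = (1.055e-34 J·s) / (2 × 5.980e-09 m)
Δp_min = 8.817e-27 kg·m/s

The more precisely we measure position, the greater the momentum disturbance.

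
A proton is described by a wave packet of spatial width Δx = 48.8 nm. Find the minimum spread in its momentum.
1.081 × 10^-27 kg·m/s

For a wave packet, the spatial width Δx and momentum spread Δp are related by the uncertainty principle:
ΔxΔp ≥ ℏ/2

The minimum momentum spread is:
Δp_min = ℏ/(2Δx)
Δp_min = (1.055e-34 J·s) / (2 × 4.880e-08 m)
Δp_min = 1.081e-27 kg·m/s

A wave packet cannot have both a well-defined position and well-defined momentum.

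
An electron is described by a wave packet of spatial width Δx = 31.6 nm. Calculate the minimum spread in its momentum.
1.669 × 10^-27 kg·m/s

For a wave packet, the spatial width Δx and momentum spread Δp are related by the uncertainty principle:
ΔxΔp ≥ ℏ/2

The minimum momentum spread is:
Δp_min = ℏ/(2Δx)
Δp_min = (1.055e-34 J·s) / (2 × 3.160e-08 m)
Δp_min = 1.669e-27 kg·m/s

A wave packet cannot have both a well-defined position and well-defined momentum.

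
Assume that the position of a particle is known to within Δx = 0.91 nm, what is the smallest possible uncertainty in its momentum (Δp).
5.794 × 10^-26 kg·m/s

Using the Heisenberg uncertainty principle:
ΔxΔp ≥ ℏ/2

The minimum uncertainty in momentum is:
Δp_min = ℏ/(2Δx)
Δp_min = (1.055e-34 J·s) / (2 × 9.100e-10 m)
Δp_min = 5.794e-26 kg·m/s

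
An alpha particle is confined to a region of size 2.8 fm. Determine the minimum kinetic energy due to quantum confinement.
166.557 keV

Using the uncertainty principle:

1. Position uncertainty: Δx ≈ 2.800e-15 m
2. Minimum momentum uncertainty: Δp = ℏ/(2Δx) = 1.883e-20 kg·m/s
3. Minimum kinetic energy:
   KE = (Δp)²/(2m) = (1.883e-20)²/(2 × 6.645e-27 kg)
   KE = 2.669e-14 J = 166.557 keV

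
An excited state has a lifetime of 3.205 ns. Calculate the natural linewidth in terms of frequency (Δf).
24.829 MHz

Using the energy-time uncertainty principle and E = hf:
ΔEΔt ≥ ℏ/2
hΔf·Δt ≥ ℏ/2

The minimum frequency uncertainty is:
Δf = ℏ/(2hτ) = 1/(4πτ)
Δf = 1/(4π × 3.205e-09 s)
Δf = 2.483e+07 Hz = 24.829 MHz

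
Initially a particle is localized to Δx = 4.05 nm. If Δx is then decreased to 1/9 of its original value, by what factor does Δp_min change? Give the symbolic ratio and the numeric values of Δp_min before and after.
Original Δp_min = 1.302 × 10^-26 kg·m/s; new Δp'_min = 1.172 × 10^-25 kg·m/s; ratio Δp'_min/Δp_min = 9.

From the uncertainty principle ΔxΔp ≥ ℏ/2, the minimum momentum uncertainty is Δp_min = ℏ/(2Δx).

Original (Δx = 4.05 nm = 4.050e-09 m):
Δp_min = (1.055e-34 J·s)/(2 × 4.050e-09 m) = 1.302e-26 kg·m/s

When Δx → (1/9)Δx:
Δp'_min = ℏ/(2 × (1/9)Δx) = 9 × ℏ/(2Δx) = 9 × Δp_min
Δp'_min = 9 × 1.302e-26 kg·m/s = 1.172e-25 kg·m/s

Since Δp_min ∝ 1/Δx, when Δx is decreased to 1/9 of its original value, Δp_min increases to 9 times its original value.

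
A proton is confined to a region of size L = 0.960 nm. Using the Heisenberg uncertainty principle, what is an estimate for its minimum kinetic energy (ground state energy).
5.629 μeV

Using the uncertainty principle to estimate ground state energy:

1. The position uncertainty is approximately the confinement size:
   Δx ≈ L = 9.600e-10 m

2. From ΔxΔp ≥ ℏ/2, the minimum momentum uncertainty is:
   Δp ≈ ℏ/(2L) = 5.493e-26 kg·m/s

3. The kinetic energy is approximately:
   KE ≈ (Δp)²/(2m) = (5.493e-26)²/(2 × 1.673e-27 kg)
   KE ≈ 9.018e-25 J = 5.629 μeV

This is an order-of-magnitude estimate of the ground state energy.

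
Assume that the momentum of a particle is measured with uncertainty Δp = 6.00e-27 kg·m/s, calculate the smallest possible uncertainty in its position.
8.788 nm

Using the Heisenberg uncertainty principle:
ΔxΔp ≥ ℏ/2

The minimum uncertainty in position is:
Δx_min = ℏ/(2Δp)
Δx_min = (1.055e-34 J·s) / (2 × 6.000e-27 kg·m/s)
Δx_min = 8.788e-09 m = 8.788 nm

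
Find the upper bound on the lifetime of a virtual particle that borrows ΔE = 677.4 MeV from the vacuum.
4.858 × 10^-25 s

Using the energy-time uncertainty principle:
ΔEΔt ≥ ℏ/2

For a virtual particle borrowing energy ΔE, the maximum lifetime is:
Δt_max = ℏ/(2ΔE)

Converting energy:
ΔE = 677.4 MeV = 1.085e-10 J

Δt_max = (1.055e-34 J·s) / (2 × 1.085e-10 J)
Δt_max = 4.858e-25 s = 4.858 × 10^-25 s

Virtual particles with higher borrowed energy exist for shorter times.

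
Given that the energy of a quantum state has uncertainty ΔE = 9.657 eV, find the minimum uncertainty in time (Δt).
34.080 as

Using the energy-time uncertainty principle:
ΔEΔt ≥ ℏ/2

The minimum uncertainty in time is:
Δt_min = ℏ/(2ΔE)
Δt_min = (1.055e-34 J·s) / (2 × 1.547e-18 J)
Δt_min = 3.408e-17 s = 34.080 as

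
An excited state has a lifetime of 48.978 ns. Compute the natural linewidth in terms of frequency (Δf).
1.625 MHz

Using the energy-time uncertainty principle and E = hf:
ΔEΔt ≥ ℏ/2
hΔf·Δt ≥ ℏ/2

The minimum frequency uncertainty is:
Δf = ℏ/(2hτ) = 1/(4πτ)
Δf = 1/(4π × 4.898e-08 s)
Δf = 1.625e+06 Hz = 1.625 MHz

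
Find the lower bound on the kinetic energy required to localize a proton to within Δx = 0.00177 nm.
1.656 eV

Localizing a particle requires giving it sufficient momentum uncertainty:

1. From uncertainty principle: Δp ≥ ℏ/(2Δx)
   Δp_min = (1.055e-34 J·s) / (2 × 1.770e-12 m)
   Δp_min = 2.979e-23 kg·m/s

2. This momentum uncertainty corresponds to kinetic energy:
   KE ≈ (Δp)²/(2m) = (2.979e-23)²/(2 × 1.673e-27 kg)
   KE = 2.653e-19 J = 1.656 eV

Tighter localization requires more energy.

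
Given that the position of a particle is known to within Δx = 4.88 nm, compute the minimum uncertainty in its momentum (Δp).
1.081 × 10^-26 kg·m/s

Using the Heisenberg uncertainty principle:
ΔxΔp ≥ ℏ/2

The minimum uncertainty in momentum is:
Δp_min = ℏ/(2Δx)
Δp_min = (1.055e-34 J·s) / (2 × 4.880e-09 m)
Δp_min = 1.081e-26 kg·m/s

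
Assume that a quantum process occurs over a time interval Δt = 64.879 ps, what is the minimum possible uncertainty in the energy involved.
5.073 μeV

Using the energy-time uncertainty principle:
ΔEΔt ≥ ℏ/2

The minimum uncertainty in energy is:
ΔE_min = ℏ/(2Δt)
ΔE_min = (1.055e-34 J·s) / (2 × 6.488e-11 s)
ΔE_min = 8.127e-25 J = 5.073 μeV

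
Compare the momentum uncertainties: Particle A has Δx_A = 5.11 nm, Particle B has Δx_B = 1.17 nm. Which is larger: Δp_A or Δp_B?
Particle B has the larger minimum momentum uncertainty, by a factor of 4.37.

For each particle, the minimum momentum uncertainty is Δp_min = ℏ/(2Δx):

Particle A: Δp_A = ℏ/(2×5.110e-09 m) = 1.032e-26 kg·m/s
Particle B: Δp_B = ℏ/(2×1.170e-09 m) = 4.507e-26 kg·m/s

Ratio: Δp_B/Δp_A = 4.37

Since Δp_min ∝ 1/Δx, the particle with smaller position uncertainty (B) has larger momentum uncertainty.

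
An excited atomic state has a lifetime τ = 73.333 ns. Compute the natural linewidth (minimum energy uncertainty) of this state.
4.488 neV

Using the energy-time uncertainty principle:
ΔEΔt ≥ ℏ/2

The lifetime τ represents the time uncertainty Δt.
The natural linewidth (minimum energy uncertainty) is:

ΔE = ℏ/(2τ)
ΔE = (1.055e-34 J·s) / (2 × 7.333e-08 s)
ΔE = 7.190e-28 J = 4.488 neV

This natural linewidth limits the precision of spectroscopic measurements.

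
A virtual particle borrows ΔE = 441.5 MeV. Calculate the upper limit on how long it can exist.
7.454 × 10^-25 s

Using the energy-time uncertainty principle:
ΔEΔt ≥ ℏ/2

For a virtual particle borrowing energy ΔE, the maximum lifetime is:
Δt_max = ℏ/(2ΔE)

Converting energy:
ΔE = 441.5 MeV = 7.074e-11 J

Δt_max = (1.055e-34 J·s) / (2 × 7.074e-11 J)
Δt_max = 7.454e-25 s = 7.454 × 10^-25 s

Virtual particles with higher borrowed energy exist for shorter times.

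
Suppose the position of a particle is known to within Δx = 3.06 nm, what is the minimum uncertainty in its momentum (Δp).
1.723 × 10^-26 kg·m/s

Using the Heisenberg uncertainty principle:
ΔxΔp ≥ ℏ/2

The minimum uncertainty in momentum is:
Δp_min = ℏ/(2Δx)
Δp_min = (1.055e-34 J·s) / (2 × 3.060e-09 m)
Δp_min = 1.723e-26 kg·m/s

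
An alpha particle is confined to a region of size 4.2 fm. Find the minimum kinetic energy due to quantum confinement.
74.025 keV

Using the uncertainty principle:

1. Position uncertainty: Δx ≈ 4.200e-15 m
2. Minimum momentum uncertainty: Δp = ℏ/(2Δx) = 1.255e-20 kg·m/s
3. Minimum kinetic energy:
   KE = (Δp)²/(2m) = (1.255e-20)²/(2 × 6.645e-27 kg)
   KE = 1.186e-14 J = 74.025 keV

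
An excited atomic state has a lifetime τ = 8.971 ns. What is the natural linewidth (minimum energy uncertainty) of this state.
36.686 neV

Using the energy-time uncertainty principle:
ΔEΔt ≥ ℏ/2

The lifetime τ represents the time uncertainty Δt.
The natural linewidth (minimum energy uncertainty) is:

ΔE = ℏ/(2τ)
ΔE = (1.055e-34 J·s) / (2 × 8.971e-09 s)
ΔE = 5.878e-27 J = 36.686 neV

This natural linewidth limits the precision of spectroscopic measurements.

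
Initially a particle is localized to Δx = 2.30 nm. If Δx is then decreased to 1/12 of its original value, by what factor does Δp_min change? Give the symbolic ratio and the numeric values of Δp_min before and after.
Original Δp_min = 2.293 × 10^-26 kg·m/s; new Δp'_min = 2.751 × 10^-25 kg·m/s; ratio Δp'_min/Δp_min = 12.

From the uncertainty principle ΔxΔp ≥ ℏ/2, the minimum momentum uncertainty is Δp_min = ℏ/(2Δx).

Original (Δx = 2.30 nm = 2.300e-09 m):
Δp_min = (1.055e-34 J·s)/(2 × 2.300e-09 m) = 2.293e-26 kg·m/s

When Δx → (1/12)Δx:
Δp'_min = ℏ/(2 × (1/12)Δx) = 12 × ℏ/(2Δx) = 12 × Δp_min
Δp'_min = 12 × 2.293e-26 kg·m/s = 2.751e-25 kg·m/s

Since Δp_min ∝ 1/Δx, when Δx is decreased to 1/12 of its original value, Δp_min increases to 12 times its original value.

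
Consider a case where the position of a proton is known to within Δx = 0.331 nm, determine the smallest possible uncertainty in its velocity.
95.240 m/s

Using the Heisenberg uncertainty principle and Δp = mΔv:
ΔxΔp ≥ ℏ/2
Δx(mΔv) ≥ ℏ/2

The minimum uncertainty in velocity is:
Δv_min = ℏ/(2mΔx)
Δv_min = (1.055e-34 J·s) / (2 × 1.673e-27 kg × 3.310e-10 m)
Δv_min = 9.524e+01 m/s = 95.240 m/s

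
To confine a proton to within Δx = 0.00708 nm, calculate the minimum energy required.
103.487 meV

Localizing a particle requires giving it sufficient momentum uncertainty:

1. From uncertainty principle: Δp ≥ ℏ/(2Δx)
   Δp_min = (1.055e-34 J·s) / (2 × 7.080e-12 m)
   Δp_min = 7.448e-24 kg·m/s

2. This momentum uncertainty corresponds to kinetic energy:
   KE ≈ (Δp)²/(2m) = (7.448e-24)²/(2 × 1.673e-27 kg)
   KE = 1.658e-20 J = 103.487 meV

Tighter localization requires more energy.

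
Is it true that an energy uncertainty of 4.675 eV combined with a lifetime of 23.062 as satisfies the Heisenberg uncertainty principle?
No, it violates the uncertainty relation.

Calculate the product ΔEΔt:
ΔE = 4.675 eV = 7.490e-19 J
ΔEΔt = (7.490e-19 J) × (2.306e-17 s)
ΔEΔt = 1.727e-35 J·s

Compare to the minimum allowed value ℏ/2:
ℏ/2 = 5.273e-35 J·s

Since ΔEΔt = 1.727e-35 J·s < 5.273e-35 J·s = ℏ/2,
this violates the uncertainty relation.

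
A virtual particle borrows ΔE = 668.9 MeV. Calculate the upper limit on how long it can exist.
4.920 × 10^-25 s

Using the energy-time uncertainty principle:
ΔEΔt ≥ ℏ/2

For a virtual particle borrowing energy ΔE, the maximum lifetime is:
Δt_max = ℏ/(2ΔE)

Converting energy:
ΔE = 668.9 MeV = 1.072e-10 J

Δt_max = (1.055e-34 J·s) / (2 × 1.072e-10 J)
Δt_max = 4.920e-25 s = 4.920 × 10^-25 s

Virtual particles with higher borrowed energy exist for shorter times.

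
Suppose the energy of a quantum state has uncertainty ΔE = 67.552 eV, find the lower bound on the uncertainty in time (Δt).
4.872 as

Using the energy-time uncertainty principle:
ΔEΔt ≥ ℏ/2

The minimum uncertainty in time is:
Δt_min = ℏ/(2ΔE)
Δt_min = (1.055e-34 J·s) / (2 × 1.082e-17 J)
Δt_min = 4.872e-18 s = 4.872 as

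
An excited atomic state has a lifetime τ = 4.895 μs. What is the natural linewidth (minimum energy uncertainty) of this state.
67.233 peV

Using the energy-time uncertainty principle:
ΔEΔt ≥ ℏ/2

The lifetime τ represents the time uncertainty Δt.
The natural linewidth (minimum energy uncertainty) is:

ΔE = ℏ/(2τ)
ΔE = (1.055e-34 J·s) / (2 × 4.895e-06 s)
ΔE = 1.077e-29 J = 67.233 peV

This natural linewidth limits the precision of spectroscopic measurements.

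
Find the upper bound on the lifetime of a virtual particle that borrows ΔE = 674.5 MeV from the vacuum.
4.879 × 10^-25 s

Using the energy-time uncertainty principle:
ΔEΔt ≥ ℏ/2

For a virtual particle borrowing energy ΔE, the maximum lifetime is:
Δt_max = ℏ/(2ΔE)

Converting energy:
ΔE = 674.5 MeV = 1.081e-10 J

Δt_max = (1.055e-34 J·s) / (2 × 1.081e-10 J)
Δt_max = 4.879e-25 s = 4.879 × 10^-25 s

Virtual particles with higher borrowed energy exist for shorter times.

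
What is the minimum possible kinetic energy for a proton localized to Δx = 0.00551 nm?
170.864 meV

Localizing a particle requires giving it sufficient momentum uncertainty:

1. From uncertainty principle: Δp ≥ ℏ/(2Δx)
   Δp_min = (1.055e-34 J·s) / (2 × 5.510e-12 m)
   Δp_min = 9.570e-24 kg·m/s

2. This momentum uncertainty corresponds to kinetic energy:
   KE ≈ (Δp)²/(2m) = (9.570e-24)²/(2 × 1.673e-27 kg)
   KE = 2.738e-20 J = 170.864 meV

Tighter localization requires more energy.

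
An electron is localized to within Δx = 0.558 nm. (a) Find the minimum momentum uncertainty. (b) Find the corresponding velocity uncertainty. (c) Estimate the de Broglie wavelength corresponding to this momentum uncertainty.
(a) Δp_min = 9.450 × 10^-26 kg·m/s
(b) Δv_min = 103.734 km/s
(c) λ_dB = 7.012 nm

Step-by-step:

(a) From the uncertainty principle:
Δp_min = ℏ/(2Δx) = (1.055e-34 J·s)/(2 × 5.580e-10 m) = 9.450e-26 kg·m/s

(b) The velocity uncertainty:
Δv = Δp/m = (9.450e-26 kg·m/s)/(9.109e-31 kg) = 1.037e+05 m/s = 103.734 km/s

(c) The de Broglie wavelength for this momentum:
λ = h/p = (6.626e-34 J·s)/(9.450e-26 kg·m/s) = 7.012e-09 m = 7.012 nm

Note: The de Broglie wavelength is comparable to the localization size, as expected from wave-particle duality.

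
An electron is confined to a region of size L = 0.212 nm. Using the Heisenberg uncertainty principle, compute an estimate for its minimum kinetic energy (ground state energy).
211.929 meV

Using the uncertainty principle to estimate ground state energy:

1. The position uncertainty is approximately the confinement size:
   Δx ≈ L = 2.120e-10 m

2. From ΔxΔp ≥ ℏ/2, the minimum momentum uncertainty is:
   Δp ≈ ℏ/(2L) = 2.487e-25 kg·m/s

3. The kinetic energy is approximately:
   KE ≈ (Δp)²/(2m) = (2.487e-25)²/(2 × 9.109e-31 kg)
   KE ≈ 3.395e-20 J = 211.929 meV

This is an order-of-magnitude estimate of the ground state energy.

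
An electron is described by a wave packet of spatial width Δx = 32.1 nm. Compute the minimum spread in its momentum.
1.643 × 10^-27 kg·m/s

For a wave packet, the spatial width Δx and momentum spread Δp are related by the uncertainty principle:
ΔxΔp ≥ ℏ/2

The minimum momentum spread is:
Δp_min = ℏ/(2Δx)
Δp_min = (1.055e-34 J·s) / (2 × 3.210e-08 m)
Δp_min = 1.643e-27 kg·m/s

A wave packet cannot have both a well-defined position and well-defined momentum.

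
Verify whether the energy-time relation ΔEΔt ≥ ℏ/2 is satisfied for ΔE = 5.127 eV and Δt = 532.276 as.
Yes, it satisfies the uncertainty relation.

Calculate the product ΔEΔt:
ΔE = 5.127 eV = 8.214e-19 J
ΔEΔt = (8.214e-19 J) × (5.323e-16 s)
ΔEΔt = 4.372e-34 J·s

Compare to the minimum allowed value ℏ/2:
ℏ/2 = 5.273e-35 J·s

Since ΔEΔt = 4.372e-34 J·s ≥ 5.273e-35 J·s = ℏ/2,
this satisfies the uncertainty relation.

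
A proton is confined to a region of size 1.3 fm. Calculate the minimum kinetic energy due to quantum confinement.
3.069 MeV

Using the uncertainty principle:

1. Position uncertainty: Δx ≈ 1.300e-15 m
2. Minimum momentum uncertainty: Δp = ℏ/(2Δx) = 4.056e-20 kg·m/s
3. Minimum kinetic energy:
   KE = (Δp)²/(2m) = (4.056e-20)²/(2 × 1.673e-27 kg)
   KE = 4.918e-13 J = 3.069 MeV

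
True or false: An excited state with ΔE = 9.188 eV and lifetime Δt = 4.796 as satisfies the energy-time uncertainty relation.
No, it violates the uncertainty relation.

Calculate the product ΔEΔt:
ΔE = 9.188 eV = 1.472e-18 J
ΔEΔt = (1.472e-18 J) × (4.796e-18 s)
ΔEΔt = 7.060e-36 J·s

Compare to the minimum allowed value ℏ/2:
ℏ/2 = 5.273e-35 J·s

Since ΔEΔt = 7.060e-36 J·s < 5.273e-35 J·s = ℏ/2,
this violates the uncertainty relation.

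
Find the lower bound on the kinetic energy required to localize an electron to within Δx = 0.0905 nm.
1.163 eV

Localizing a particle requires giving it sufficient momentum uncertainty:

1. From uncertainty principle: Δp ≥ ℏ/(2Δx)
   Δp_min = (1.055e-34 J·s) / (2 × 9.050e-11 m)
   Δp_min = 5.826e-25 kg·m/s

2. This momentum uncertainty corresponds to kinetic energy:
   KE ≈ (Δp)²/(2m) = (5.826e-25)²/(2 × 9.109e-31 kg)
   KE = 1.863e-19 J = 1.163 eV

Tighter localization requires more energy.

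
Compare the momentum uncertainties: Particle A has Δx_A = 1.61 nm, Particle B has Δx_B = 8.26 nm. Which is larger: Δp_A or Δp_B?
Particle A has the larger minimum momentum uncertainty, by a factor of 5.13.

For each particle, the minimum momentum uncertainty is Δp_min = ℏ/(2Δx):

Particle A: Δp_A = ℏ/(2×1.610e-09 m) = 3.275e-26 kg·m/s
Particle B: Δp_B = ℏ/(2×8.260e-09 m) = 6.384e-27 kg·m/s

Ratio: Δp_A/Δp_B = 5.13

Since Δp_min ∝ 1/Δx, the particle with smaller position uncertainty (A) has larger momentum uncertainty.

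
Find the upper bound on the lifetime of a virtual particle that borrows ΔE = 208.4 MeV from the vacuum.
1.579 ys

Using the energy-time uncertainty principle:
ΔEΔt ≥ ℏ/2

For a virtual particle borrowing energy ΔE, the maximum lifetime is:
Δt_max = ℏ/(2ΔE)

Converting energy:
ΔE = 208.4 MeV = 3.339e-11 J

Δt_max = (1.055e-34 J·s) / (2 × 3.339e-11 J)
Δt_max = 1.579e-24 s = 1.579 ys

Virtual particles with higher borrowed energy exist for shorter times.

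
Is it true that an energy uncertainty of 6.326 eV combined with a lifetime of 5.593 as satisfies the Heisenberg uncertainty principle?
No, it violates the uncertainty relation.

Calculate the product ΔEΔt:
ΔE = 6.326 eV = 1.014e-18 J
ΔEΔt = (1.014e-18 J) × (5.593e-18 s)
ΔEΔt = 5.669e-36 J·s

Compare to the minimum allowed value ℏ/2:
ℏ/2 = 5.273e-35 J·s

Since ΔEΔt = 5.669e-36 J·s < 5.273e-35 J·s = ℏ/2,
this violates the uncertainty relation.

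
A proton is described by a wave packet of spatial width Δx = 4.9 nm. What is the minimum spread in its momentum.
1.076 × 10^-26 kg·m/s

For a wave packet, the spatial width Δx and momentum spread Δp are related by the uncertainty principle:
ΔxΔp ≥ ℏ/2

The minimum momentum spread is:
Δp_min = ℏ/(2Δx)
Δp_min = (1.055e-34 J·s) / (2 × 4.900e-09 m)
Δp_min = 1.076e-26 kg·m/s

A wave packet cannot have both a well-defined position and well-defined momentum.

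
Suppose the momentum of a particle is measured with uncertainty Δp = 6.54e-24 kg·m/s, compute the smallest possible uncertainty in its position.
8.062 pm

Using the Heisenberg uncertainty principle:
ΔxΔp ≥ ℏ/2

The minimum uncertainty in position is:
Δx_min = ℏ/(2Δp)
Δx_min = (1.055e-34 J·s) / (2 × 6.540e-24 kg·m/s)
Δx_min = 8.062e-12 m = 8.062 pm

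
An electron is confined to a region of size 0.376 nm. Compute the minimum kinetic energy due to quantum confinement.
67.373 meV

Using the uncertainty principle:

1. Position uncertainty: Δx ≈ 3.760e-10 m
2. Minimum momentum uncertainty: Δp = ℏ/(2Δx) = 1.402e-25 kg·m/s
3. Minimum kinetic energy:
   KE = (Δp)²/(2m) = (1.402e-25)²/(2 × 9.109e-31 kg)
   KE = 1.079e-20 J = 67.373 meV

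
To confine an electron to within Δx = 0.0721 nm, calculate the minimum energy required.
1.832 eV

Localizing a particle requires giving it sufficient momentum uncertainty:

1. From uncertainty principle: Δp ≥ ℏ/(2Δx)
   Δp_min = (1.055e-34 J·s) / (2 × 7.210e-11 m)
   Δp_min = 7.313e-25 kg·m/s

2. This momentum uncertainty corresponds to kinetic energy:
   KE ≈ (Δp)²/(2m) = (7.313e-25)²/(2 × 9.109e-31 kg)
   KE = 2.936e-19 J = 1.832 eV

Tighter localization requires more energy.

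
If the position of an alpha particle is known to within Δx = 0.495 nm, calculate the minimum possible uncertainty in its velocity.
16.031 m/s

Using the Heisenberg uncertainty principle and Δp = mΔv:
ΔxΔp ≥ ℏ/2
Δx(mΔv) ≥ ℏ/2

The minimum uncertainty in velocity is:
Δv_min = ℏ/(2mΔx)
Δv_min = (1.055e-34 J·s) / (2 × 6.645e-27 kg × 4.950e-10 m)
Δv_min = 1.603e+01 m/s = 16.031 m/s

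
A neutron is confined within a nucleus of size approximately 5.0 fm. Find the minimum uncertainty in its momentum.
1.055 × 10^-20 kg·m/s

Using the Heisenberg uncertainty principle:
ΔxΔp ≥ ℏ/2

With Δx ≈ L = 5.000e-15 m (the confinement size):
Δp_min = ℏ/(2Δx)
Δp_min = (1.055e-34 J·s) / (2 × 5.000e-15 m)
Δp_min = 1.055e-20 kg·m/s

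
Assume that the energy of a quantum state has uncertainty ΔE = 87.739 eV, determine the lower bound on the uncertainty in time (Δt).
3.751 as

Using the energy-time uncertainty principle:
ΔEΔt ≥ ℏ/2

The minimum uncertainty in time is:
Δt_min = ℏ/(2ΔE)
Δt_min = (1.055e-34 J·s) / (2 × 1.406e-17 J)
Δt_min = 3.751e-18 s = 3.751 as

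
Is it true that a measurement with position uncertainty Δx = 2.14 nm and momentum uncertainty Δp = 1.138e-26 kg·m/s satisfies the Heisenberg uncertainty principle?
No, it violates the uncertainty principle (impossible measurement).

Calculate the product ΔxΔp:
ΔxΔp = (2.140e-09 m) × (1.138e-26 kg·m/s)
ΔxΔp = 2.435e-35 J·s

Compare to the minimum allowed value ℏ/2:
ℏ/2 = 5.273e-35 J·s

Since ΔxΔp = 2.435e-35 J·s < 5.273e-35 J·s = ℏ/2,
the measurement violates the uncertainty principle.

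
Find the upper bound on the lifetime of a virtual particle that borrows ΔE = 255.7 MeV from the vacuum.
1.287 ys

Using the energy-time uncertainty principle:
ΔEΔt ≥ ℏ/2

For a virtual particle borrowing energy ΔE, the maximum lifetime is:
Δt_max = ℏ/(2ΔE)

Converting energy:
ΔE = 255.7 MeV = 4.097e-11 J

Δt_max = (1.055e-34 J·s) / (2 × 4.097e-11 J)
Δt_max = 1.287e-24 s = 1.287 ys

Virtual particles with higher borrowed energy exist for shorter times.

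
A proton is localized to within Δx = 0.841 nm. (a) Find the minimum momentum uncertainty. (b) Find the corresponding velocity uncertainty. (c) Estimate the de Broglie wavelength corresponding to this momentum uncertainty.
(a) Δp_min = 6.270 × 10^-26 kg·m/s
(b) Δv_min = 37.485 m/s
(c) λ_dB = 10.568 nm

Step-by-step:

(a) From the uncertainty principle:
Δp_min = ℏ/(2Δx) = (1.055e-34 J·s)/(2 × 8.410e-10 m) = 6.270e-26 kg·m/s

(b) The velocity uncertainty:
Δv = Δp/m = (6.270e-26 kg·m/s)/(1.673e-27 kg) = 3.748e+01 m/s = 37.485 m/s

(c) The de Broglie wavelength for this momentum:
λ = h/p = (6.626e-34 J·s)/(6.270e-26 kg·m/s) = 1.057e-08 m = 10.568 nm

Note: The de Broglie wavelength is comparable to the localization size, as expected from wave-particle duality.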